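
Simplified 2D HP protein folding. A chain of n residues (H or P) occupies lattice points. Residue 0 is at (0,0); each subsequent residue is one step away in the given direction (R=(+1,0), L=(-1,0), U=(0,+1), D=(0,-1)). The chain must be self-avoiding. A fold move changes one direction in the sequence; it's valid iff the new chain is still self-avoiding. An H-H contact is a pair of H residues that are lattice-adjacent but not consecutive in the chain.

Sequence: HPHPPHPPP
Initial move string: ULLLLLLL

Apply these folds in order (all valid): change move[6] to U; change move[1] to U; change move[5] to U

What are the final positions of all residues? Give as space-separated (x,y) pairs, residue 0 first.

Initial moves: ULLLLLLL
Fold: move[6]->U => ULLLLLUL (positions: [(0, 0), (0, 1), (-1, 1), (-2, 1), (-3, 1), (-4, 1), (-5, 1), (-5, 2), (-6, 2)])
Fold: move[1]->U => UULLLLUL (positions: [(0, 0), (0, 1), (0, 2), (-1, 2), (-2, 2), (-3, 2), (-4, 2), (-4, 3), (-5, 3)])
Fold: move[5]->U => UULLLUUL (positions: [(0, 0), (0, 1), (0, 2), (-1, 2), (-2, 2), (-3, 2), (-3, 3), (-3, 4), (-4, 4)])

Answer: (0,0) (0,1) (0,2) (-1,2) (-2,2) (-3,2) (-3,3) (-3,4) (-4,4)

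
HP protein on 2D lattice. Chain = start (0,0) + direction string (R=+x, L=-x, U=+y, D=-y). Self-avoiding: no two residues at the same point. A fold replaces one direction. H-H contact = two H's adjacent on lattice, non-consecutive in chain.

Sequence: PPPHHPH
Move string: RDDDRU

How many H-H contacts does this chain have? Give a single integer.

Positions: [(0, 0), (1, 0), (1, -1), (1, -2), (1, -3), (2, -3), (2, -2)]
H-H contact: residue 3 @(1,-2) - residue 6 @(2, -2)

Answer: 1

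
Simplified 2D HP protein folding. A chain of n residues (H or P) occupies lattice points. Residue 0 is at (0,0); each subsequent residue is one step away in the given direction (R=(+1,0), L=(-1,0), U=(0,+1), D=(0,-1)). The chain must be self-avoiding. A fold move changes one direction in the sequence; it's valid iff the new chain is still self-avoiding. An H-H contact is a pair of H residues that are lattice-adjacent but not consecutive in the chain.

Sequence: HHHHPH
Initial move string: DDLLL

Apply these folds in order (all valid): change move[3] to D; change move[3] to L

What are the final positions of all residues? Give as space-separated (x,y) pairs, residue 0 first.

Initial moves: DDLLL
Fold: move[3]->D => DDLDL (positions: [(0, 0), (0, -1), (0, -2), (-1, -2), (-1, -3), (-2, -3)])
Fold: move[3]->L => DDLLL (positions: [(0, 0), (0, -1), (0, -2), (-1, -2), (-2, -2), (-3, -2)])

Answer: (0,0) (0,-1) (0,-2) (-1,-2) (-2,-2) (-3,-2)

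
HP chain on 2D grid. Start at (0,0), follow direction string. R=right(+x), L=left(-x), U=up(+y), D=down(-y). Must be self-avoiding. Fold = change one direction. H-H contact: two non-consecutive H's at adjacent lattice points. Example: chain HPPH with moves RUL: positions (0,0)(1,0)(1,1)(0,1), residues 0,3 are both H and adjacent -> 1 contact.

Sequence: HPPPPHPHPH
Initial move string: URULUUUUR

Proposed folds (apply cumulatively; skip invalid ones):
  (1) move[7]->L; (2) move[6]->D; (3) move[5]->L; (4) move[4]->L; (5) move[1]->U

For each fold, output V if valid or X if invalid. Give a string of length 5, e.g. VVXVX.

Answer: XXVVV

Derivation:
Initial: URULUUUUR -> [(0, 0), (0, 1), (1, 1), (1, 2), (0, 2), (0, 3), (0, 4), (0, 5), (0, 6), (1, 6)]
Fold 1: move[7]->L => URULUUULR INVALID (collision), skipped
Fold 2: move[6]->D => URULUUDUR INVALID (collision), skipped
Fold 3: move[5]->L => URULULUUR VALID
Fold 4: move[4]->L => URULLLUUR VALID
Fold 5: move[1]->U => UUULLLUUR VALID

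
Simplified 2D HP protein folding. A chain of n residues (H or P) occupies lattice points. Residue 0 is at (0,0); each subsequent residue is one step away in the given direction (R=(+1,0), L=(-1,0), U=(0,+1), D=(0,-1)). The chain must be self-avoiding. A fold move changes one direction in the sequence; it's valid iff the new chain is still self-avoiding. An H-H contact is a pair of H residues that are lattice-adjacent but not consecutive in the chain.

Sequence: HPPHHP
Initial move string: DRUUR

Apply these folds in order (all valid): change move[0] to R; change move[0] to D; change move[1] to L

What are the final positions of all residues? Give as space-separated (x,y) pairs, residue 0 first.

Answer: (0,0) (0,-1) (-1,-1) (-1,0) (-1,1) (0,1)

Derivation:
Initial moves: DRUUR
Fold: move[0]->R => RRUUR (positions: [(0, 0), (1, 0), (2, 0), (2, 1), (2, 2), (3, 2)])
Fold: move[0]->D => DRUUR (positions: [(0, 0), (0, -1), (1, -1), (1, 0), (1, 1), (2, 1)])
Fold: move[1]->L => DLUUR (positions: [(0, 0), (0, -1), (-1, -1), (-1, 0), (-1, 1), (0, 1)])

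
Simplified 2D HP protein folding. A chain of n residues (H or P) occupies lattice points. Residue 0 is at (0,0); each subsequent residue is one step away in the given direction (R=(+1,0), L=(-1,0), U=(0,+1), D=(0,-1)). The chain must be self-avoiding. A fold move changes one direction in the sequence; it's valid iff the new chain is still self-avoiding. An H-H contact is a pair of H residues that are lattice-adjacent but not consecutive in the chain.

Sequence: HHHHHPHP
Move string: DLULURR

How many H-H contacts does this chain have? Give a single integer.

Answer: 2

Derivation:
Positions: [(0, 0), (0, -1), (-1, -1), (-1, 0), (-2, 0), (-2, 1), (-1, 1), (0, 1)]
H-H contact: residue 0 @(0,0) - residue 3 @(-1, 0)
H-H contact: residue 3 @(-1,0) - residue 6 @(-1, 1)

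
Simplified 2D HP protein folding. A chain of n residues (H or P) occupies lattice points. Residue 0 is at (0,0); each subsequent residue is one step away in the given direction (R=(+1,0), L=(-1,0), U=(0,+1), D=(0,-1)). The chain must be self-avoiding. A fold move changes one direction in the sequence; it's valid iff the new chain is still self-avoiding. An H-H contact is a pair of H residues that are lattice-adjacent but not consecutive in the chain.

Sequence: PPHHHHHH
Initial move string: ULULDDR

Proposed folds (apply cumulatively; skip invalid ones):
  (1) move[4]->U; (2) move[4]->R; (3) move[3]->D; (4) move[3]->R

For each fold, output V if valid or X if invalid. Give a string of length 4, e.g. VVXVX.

Initial: ULULDDR -> [(0, 0), (0, 1), (-1, 1), (-1, 2), (-2, 2), (-2, 1), (-2, 0), (-1, 0)]
Fold 1: move[4]->U => ULULUDR INVALID (collision), skipped
Fold 2: move[4]->R => ULULRDR INVALID (collision), skipped
Fold 3: move[3]->D => ULUDDDR INVALID (collision), skipped
Fold 4: move[3]->R => ULURDDR INVALID (collision), skipped

Answer: XXXX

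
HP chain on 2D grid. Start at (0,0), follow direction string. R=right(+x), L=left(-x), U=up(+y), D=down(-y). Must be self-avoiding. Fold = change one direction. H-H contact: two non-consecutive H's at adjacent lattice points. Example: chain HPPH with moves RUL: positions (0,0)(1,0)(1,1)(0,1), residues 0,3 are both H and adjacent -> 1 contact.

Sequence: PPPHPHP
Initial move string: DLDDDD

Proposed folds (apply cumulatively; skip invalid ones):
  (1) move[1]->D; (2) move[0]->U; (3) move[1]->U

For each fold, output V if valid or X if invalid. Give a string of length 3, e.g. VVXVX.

Initial: DLDDDD -> [(0, 0), (0, -1), (-1, -1), (-1, -2), (-1, -3), (-1, -4), (-1, -5)]
Fold 1: move[1]->D => DDDDDD VALID
Fold 2: move[0]->U => UDDDDD INVALID (collision), skipped
Fold 3: move[1]->U => DUDDDD INVALID (collision), skipped

Answer: VXX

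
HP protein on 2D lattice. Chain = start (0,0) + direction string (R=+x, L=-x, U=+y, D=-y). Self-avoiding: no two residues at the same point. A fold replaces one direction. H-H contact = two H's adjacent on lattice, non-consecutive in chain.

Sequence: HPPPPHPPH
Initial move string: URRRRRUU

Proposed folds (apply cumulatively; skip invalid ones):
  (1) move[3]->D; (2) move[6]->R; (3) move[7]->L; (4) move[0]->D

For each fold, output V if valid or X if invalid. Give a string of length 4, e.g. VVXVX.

Answer: VVXV

Derivation:
Initial: URRRRRUU -> [(0, 0), (0, 1), (1, 1), (2, 1), (3, 1), (4, 1), (5, 1), (5, 2), (5, 3)]
Fold 1: move[3]->D => URRDRRUU VALID
Fold 2: move[6]->R => URRDRRRU VALID
Fold 3: move[7]->L => URRDRRRL INVALID (collision), skipped
Fold 4: move[0]->D => DRRDRRRU VALID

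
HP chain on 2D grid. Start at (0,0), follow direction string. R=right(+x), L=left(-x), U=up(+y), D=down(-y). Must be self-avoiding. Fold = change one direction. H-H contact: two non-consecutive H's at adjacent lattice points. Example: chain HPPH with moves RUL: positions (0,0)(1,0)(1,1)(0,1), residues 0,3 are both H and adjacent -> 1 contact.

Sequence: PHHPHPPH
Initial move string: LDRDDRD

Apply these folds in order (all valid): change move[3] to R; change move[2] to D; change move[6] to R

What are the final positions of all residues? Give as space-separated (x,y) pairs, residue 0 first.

Answer: (0,0) (-1,0) (-1,-1) (-1,-2) (0,-2) (0,-3) (1,-3) (2,-3)

Derivation:
Initial moves: LDRDDRD
Fold: move[3]->R => LDRRDRD (positions: [(0, 0), (-1, 0), (-1, -1), (0, -1), (1, -1), (1, -2), (2, -2), (2, -3)])
Fold: move[2]->D => LDDRDRD (positions: [(0, 0), (-1, 0), (-1, -1), (-1, -2), (0, -2), (0, -3), (1, -3), (1, -4)])
Fold: move[6]->R => LDDRDRR (positions: [(0, 0), (-1, 0), (-1, -1), (-1, -2), (0, -2), (0, -3), (1, -3), (2, -3)])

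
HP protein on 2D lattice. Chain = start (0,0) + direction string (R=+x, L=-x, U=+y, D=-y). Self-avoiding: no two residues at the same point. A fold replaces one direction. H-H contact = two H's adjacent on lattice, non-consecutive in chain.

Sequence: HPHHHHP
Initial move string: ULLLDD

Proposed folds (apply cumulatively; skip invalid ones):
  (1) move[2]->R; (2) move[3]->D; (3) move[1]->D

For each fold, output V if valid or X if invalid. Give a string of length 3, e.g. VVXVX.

Answer: XVX

Derivation:
Initial: ULLLDD -> [(0, 0), (0, 1), (-1, 1), (-2, 1), (-3, 1), (-3, 0), (-3, -1)]
Fold 1: move[2]->R => ULRLDD INVALID (collision), skipped
Fold 2: move[3]->D => ULLDDD VALID
Fold 3: move[1]->D => UDLDDD INVALID (collision), skipped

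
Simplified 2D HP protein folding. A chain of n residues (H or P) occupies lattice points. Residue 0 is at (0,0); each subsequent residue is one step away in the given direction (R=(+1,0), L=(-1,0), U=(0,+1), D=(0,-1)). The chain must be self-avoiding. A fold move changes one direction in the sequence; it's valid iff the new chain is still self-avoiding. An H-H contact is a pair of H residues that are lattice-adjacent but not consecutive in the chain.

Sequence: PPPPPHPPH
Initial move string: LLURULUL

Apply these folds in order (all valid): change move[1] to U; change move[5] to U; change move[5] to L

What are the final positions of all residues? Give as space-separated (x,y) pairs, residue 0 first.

Initial moves: LLURULUL
Fold: move[1]->U => LUURULUL (positions: [(0, 0), (-1, 0), (-1, 1), (-1, 2), (0, 2), (0, 3), (-1, 3), (-1, 4), (-2, 4)])
Fold: move[5]->U => LUURUUUL (positions: [(0, 0), (-1, 0), (-1, 1), (-1, 2), (0, 2), (0, 3), (0, 4), (0, 5), (-1, 5)])
Fold: move[5]->L => LUURULUL (positions: [(0, 0), (-1, 0), (-1, 1), (-1, 2), (0, 2), (0, 3), (-1, 3), (-1, 4), (-2, 4)])

Answer: (0,0) (-1,0) (-1,1) (-1,2) (0,2) (0,3) (-1,3) (-1,4) (-2,4)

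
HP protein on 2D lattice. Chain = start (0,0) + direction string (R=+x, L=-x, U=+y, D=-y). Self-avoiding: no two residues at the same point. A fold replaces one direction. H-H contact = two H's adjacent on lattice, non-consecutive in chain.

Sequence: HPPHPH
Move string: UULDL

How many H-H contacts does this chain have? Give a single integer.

Positions: [(0, 0), (0, 1), (0, 2), (-1, 2), (-1, 1), (-2, 1)]
No H-H contacts found.

Answer: 0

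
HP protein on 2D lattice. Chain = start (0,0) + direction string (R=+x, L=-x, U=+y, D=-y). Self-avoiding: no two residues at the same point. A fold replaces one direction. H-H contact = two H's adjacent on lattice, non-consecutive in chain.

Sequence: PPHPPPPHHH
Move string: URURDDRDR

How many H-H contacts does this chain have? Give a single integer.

Positions: [(0, 0), (0, 1), (1, 1), (1, 2), (2, 2), (2, 1), (2, 0), (3, 0), (3, -1), (4, -1)]
No H-H contacts found.

Answer: 0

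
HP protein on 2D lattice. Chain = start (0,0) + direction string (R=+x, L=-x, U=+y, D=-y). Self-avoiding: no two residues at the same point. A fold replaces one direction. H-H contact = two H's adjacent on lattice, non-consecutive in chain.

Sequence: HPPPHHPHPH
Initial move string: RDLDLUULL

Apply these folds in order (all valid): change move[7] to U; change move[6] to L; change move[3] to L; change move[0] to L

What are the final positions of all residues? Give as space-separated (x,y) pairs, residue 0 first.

Answer: (0,0) (-1,0) (-1,-1) (-2,-1) (-3,-1) (-4,-1) (-4,0) (-5,0) (-5,1) (-6,1)

Derivation:
Initial moves: RDLDLUULL
Fold: move[7]->U => RDLDLUUUL (positions: [(0, 0), (1, 0), (1, -1), (0, -1), (0, -2), (-1, -2), (-1, -1), (-1, 0), (-1, 1), (-2, 1)])
Fold: move[6]->L => RDLDLULUL (positions: [(0, 0), (1, 0), (1, -1), (0, -1), (0, -2), (-1, -2), (-1, -1), (-2, -1), (-2, 0), (-3, 0)])
Fold: move[3]->L => RDLLLULUL (positions: [(0, 0), (1, 0), (1, -1), (0, -1), (-1, -1), (-2, -1), (-2, 0), (-3, 0), (-3, 1), (-4, 1)])
Fold: move[0]->L => LDLLLULUL (positions: [(0, 0), (-1, 0), (-1, -1), (-2, -1), (-3, -1), (-4, -1), (-4, 0), (-5, 0), (-5, 1), (-6, 1)])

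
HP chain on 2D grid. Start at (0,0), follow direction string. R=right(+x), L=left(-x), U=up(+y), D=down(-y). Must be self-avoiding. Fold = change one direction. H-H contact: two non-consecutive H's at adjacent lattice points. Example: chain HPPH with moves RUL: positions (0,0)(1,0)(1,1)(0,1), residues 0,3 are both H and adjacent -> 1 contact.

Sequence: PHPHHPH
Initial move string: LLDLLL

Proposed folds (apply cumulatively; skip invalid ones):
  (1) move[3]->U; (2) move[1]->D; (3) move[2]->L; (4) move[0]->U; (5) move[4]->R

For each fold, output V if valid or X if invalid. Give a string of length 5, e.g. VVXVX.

Initial: LLDLLL -> [(0, 0), (-1, 0), (-2, 0), (-2, -1), (-3, -1), (-4, -1), (-5, -1)]
Fold 1: move[3]->U => LLDULL INVALID (collision), skipped
Fold 2: move[1]->D => LDDLLL VALID
Fold 3: move[2]->L => LDLLLL VALID
Fold 4: move[0]->U => UDLLLL INVALID (collision), skipped
Fold 5: move[4]->R => LDLLRL INVALID (collision), skipped

Answer: XVVXX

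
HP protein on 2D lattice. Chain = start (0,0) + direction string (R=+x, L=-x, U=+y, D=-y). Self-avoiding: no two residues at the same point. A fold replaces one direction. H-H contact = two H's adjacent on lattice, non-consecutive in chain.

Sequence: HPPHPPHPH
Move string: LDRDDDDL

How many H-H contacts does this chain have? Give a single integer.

Positions: [(0, 0), (-1, 0), (-1, -1), (0, -1), (0, -2), (0, -3), (0, -4), (0, -5), (-1, -5)]
H-H contact: residue 0 @(0,0) - residue 3 @(0, -1)

Answer: 1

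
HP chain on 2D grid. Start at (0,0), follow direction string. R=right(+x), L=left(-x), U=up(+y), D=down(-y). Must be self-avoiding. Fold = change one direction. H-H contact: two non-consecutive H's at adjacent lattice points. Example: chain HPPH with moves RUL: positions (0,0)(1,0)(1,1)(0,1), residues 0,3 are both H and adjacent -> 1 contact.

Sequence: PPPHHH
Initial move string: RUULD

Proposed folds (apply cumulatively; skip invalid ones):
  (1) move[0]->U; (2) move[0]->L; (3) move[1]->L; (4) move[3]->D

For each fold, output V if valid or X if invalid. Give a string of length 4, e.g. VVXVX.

Initial: RUULD -> [(0, 0), (1, 0), (1, 1), (1, 2), (0, 2), (0, 1)]
Fold 1: move[0]->U => UUULD VALID
Fold 2: move[0]->L => LUULD VALID
Fold 3: move[1]->L => LLULD VALID
Fold 4: move[3]->D => LLUDD INVALID (collision), skipped

Answer: VVVX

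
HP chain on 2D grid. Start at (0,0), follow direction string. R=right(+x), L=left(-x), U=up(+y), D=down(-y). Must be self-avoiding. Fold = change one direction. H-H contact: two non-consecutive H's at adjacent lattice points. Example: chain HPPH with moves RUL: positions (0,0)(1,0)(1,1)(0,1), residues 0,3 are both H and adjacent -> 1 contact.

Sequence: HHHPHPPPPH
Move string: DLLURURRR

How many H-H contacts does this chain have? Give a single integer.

Positions: [(0, 0), (0, -1), (-1, -1), (-2, -1), (-2, 0), (-1, 0), (-1, 1), (0, 1), (1, 1), (2, 1)]
No H-H contacts found.

Answer: 0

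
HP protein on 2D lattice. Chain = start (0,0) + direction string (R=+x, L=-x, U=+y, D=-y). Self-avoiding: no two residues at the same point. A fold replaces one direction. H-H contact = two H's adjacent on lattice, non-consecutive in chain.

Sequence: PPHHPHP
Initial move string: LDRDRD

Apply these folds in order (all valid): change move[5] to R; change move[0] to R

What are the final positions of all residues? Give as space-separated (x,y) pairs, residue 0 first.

Answer: (0,0) (1,0) (1,-1) (2,-1) (2,-2) (3,-2) (4,-2)

Derivation:
Initial moves: LDRDRD
Fold: move[5]->R => LDRDRR (positions: [(0, 0), (-1, 0), (-1, -1), (0, -1), (0, -2), (1, -2), (2, -2)])
Fold: move[0]->R => RDRDRR (positions: [(0, 0), (1, 0), (1, -1), (2, -1), (2, -2), (3, -2), (4, -2)])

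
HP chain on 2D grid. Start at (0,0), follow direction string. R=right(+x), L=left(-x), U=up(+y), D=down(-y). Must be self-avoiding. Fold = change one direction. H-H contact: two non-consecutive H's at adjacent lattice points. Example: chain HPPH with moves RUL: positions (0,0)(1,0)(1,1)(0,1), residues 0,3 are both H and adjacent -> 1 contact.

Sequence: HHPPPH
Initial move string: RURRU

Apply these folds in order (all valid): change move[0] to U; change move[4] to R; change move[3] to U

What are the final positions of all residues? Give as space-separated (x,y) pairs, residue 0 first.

Answer: (0,0) (0,1) (0,2) (1,2) (1,3) (2,3)

Derivation:
Initial moves: RURRU
Fold: move[0]->U => UURRU (positions: [(0, 0), (0, 1), (0, 2), (1, 2), (2, 2), (2, 3)])
Fold: move[4]->R => UURRR (positions: [(0, 0), (0, 1), (0, 2), (1, 2), (2, 2), (3, 2)])
Fold: move[3]->U => UURUR (positions: [(0, 0), (0, 1), (0, 2), (1, 2), (1, 3), (2, 3)])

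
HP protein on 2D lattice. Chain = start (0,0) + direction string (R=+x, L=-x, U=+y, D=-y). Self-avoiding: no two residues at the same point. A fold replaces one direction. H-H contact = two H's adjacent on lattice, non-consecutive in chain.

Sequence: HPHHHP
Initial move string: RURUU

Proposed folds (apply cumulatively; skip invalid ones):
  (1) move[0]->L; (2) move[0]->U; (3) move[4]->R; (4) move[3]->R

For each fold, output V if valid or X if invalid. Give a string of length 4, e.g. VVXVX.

Answer: VVVV

Derivation:
Initial: RURUU -> [(0, 0), (1, 0), (1, 1), (2, 1), (2, 2), (2, 3)]
Fold 1: move[0]->L => LURUU VALID
Fold 2: move[0]->U => UURUU VALID
Fold 3: move[4]->R => UURUR VALID
Fold 4: move[3]->R => UURRR VALID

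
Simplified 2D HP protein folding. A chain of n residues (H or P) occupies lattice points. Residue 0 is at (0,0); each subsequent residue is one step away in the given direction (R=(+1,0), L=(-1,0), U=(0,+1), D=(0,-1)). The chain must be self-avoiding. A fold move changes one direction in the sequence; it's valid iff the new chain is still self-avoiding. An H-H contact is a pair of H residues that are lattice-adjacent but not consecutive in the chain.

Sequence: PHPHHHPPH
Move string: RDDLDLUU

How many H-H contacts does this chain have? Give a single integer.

Answer: 0

Derivation:
Positions: [(0, 0), (1, 0), (1, -1), (1, -2), (0, -2), (0, -3), (-1, -3), (-1, -2), (-1, -1)]
No H-H contacts found.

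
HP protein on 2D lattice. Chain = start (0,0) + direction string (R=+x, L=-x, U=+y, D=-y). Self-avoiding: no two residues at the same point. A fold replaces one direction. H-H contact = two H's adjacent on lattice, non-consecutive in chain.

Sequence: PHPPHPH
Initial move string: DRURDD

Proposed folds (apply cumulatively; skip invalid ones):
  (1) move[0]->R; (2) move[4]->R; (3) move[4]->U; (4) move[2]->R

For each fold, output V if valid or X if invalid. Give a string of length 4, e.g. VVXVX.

Initial: DRURDD -> [(0, 0), (0, -1), (1, -1), (1, 0), (2, 0), (2, -1), (2, -2)]
Fold 1: move[0]->R => RRURDD VALID
Fold 2: move[4]->R => RRURRD VALID
Fold 3: move[4]->U => RRURUD INVALID (collision), skipped
Fold 4: move[2]->R => RRRRRD VALID

Answer: VVXV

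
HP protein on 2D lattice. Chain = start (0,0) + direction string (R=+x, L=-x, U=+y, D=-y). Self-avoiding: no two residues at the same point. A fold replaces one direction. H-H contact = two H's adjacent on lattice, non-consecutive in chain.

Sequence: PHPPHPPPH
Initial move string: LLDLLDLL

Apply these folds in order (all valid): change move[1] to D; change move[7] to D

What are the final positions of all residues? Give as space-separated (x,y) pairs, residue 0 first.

Answer: (0,0) (-1,0) (-1,-1) (-1,-2) (-2,-2) (-3,-2) (-3,-3) (-4,-3) (-4,-4)

Derivation:
Initial moves: LLDLLDLL
Fold: move[1]->D => LDDLLDLL (positions: [(0, 0), (-1, 0), (-1, -1), (-1, -2), (-2, -2), (-3, -2), (-3, -3), (-4, -3), (-5, -3)])
Fold: move[7]->D => LDDLLDLD (positions: [(0, 0), (-1, 0), (-1, -1), (-1, -2), (-2, -2), (-3, -2), (-3, -3), (-4, -3), (-4, -4)])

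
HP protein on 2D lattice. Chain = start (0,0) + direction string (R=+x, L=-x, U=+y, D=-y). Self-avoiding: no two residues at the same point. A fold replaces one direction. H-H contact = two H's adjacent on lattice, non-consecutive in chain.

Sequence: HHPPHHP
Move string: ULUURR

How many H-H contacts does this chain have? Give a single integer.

Answer: 0

Derivation:
Positions: [(0, 0), (0, 1), (-1, 1), (-1, 2), (-1, 3), (0, 3), (1, 3)]
No H-H contacts found.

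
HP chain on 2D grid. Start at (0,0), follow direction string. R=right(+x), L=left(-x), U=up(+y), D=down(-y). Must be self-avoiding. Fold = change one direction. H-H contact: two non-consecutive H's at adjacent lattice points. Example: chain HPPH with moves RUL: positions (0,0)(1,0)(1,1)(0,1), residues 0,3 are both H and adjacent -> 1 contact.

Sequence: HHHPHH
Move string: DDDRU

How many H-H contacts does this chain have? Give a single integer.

Positions: [(0, 0), (0, -1), (0, -2), (0, -3), (1, -3), (1, -2)]
H-H contact: residue 2 @(0,-2) - residue 5 @(1, -2)

Answer: 1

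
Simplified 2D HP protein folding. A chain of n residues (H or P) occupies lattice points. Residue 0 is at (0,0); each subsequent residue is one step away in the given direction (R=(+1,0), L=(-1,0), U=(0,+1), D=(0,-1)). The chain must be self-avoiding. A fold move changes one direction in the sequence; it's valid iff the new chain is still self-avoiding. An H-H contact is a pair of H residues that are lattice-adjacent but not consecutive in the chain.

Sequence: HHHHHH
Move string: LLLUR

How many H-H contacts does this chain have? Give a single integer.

Positions: [(0, 0), (-1, 0), (-2, 0), (-3, 0), (-3, 1), (-2, 1)]
H-H contact: residue 2 @(-2,0) - residue 5 @(-2, 1)

Answer: 1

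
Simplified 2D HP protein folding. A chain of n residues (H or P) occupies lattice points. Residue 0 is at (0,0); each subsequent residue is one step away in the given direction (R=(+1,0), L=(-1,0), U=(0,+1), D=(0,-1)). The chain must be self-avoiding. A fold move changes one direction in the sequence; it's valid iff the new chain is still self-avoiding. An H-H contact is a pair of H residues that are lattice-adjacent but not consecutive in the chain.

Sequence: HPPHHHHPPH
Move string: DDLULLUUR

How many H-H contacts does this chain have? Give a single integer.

Answer: 0

Derivation:
Positions: [(0, 0), (0, -1), (0, -2), (-1, -2), (-1, -1), (-2, -1), (-3, -1), (-3, 0), (-3, 1), (-2, 1)]
No H-H contacts found.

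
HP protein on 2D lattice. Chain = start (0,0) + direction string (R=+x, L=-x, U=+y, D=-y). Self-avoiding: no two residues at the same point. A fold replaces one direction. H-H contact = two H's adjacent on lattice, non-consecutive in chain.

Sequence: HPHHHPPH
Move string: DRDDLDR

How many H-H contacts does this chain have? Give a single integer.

Answer: 1

Derivation:
Positions: [(0, 0), (0, -1), (1, -1), (1, -2), (1, -3), (0, -3), (0, -4), (1, -4)]
H-H contact: residue 4 @(1,-3) - residue 7 @(1, -4)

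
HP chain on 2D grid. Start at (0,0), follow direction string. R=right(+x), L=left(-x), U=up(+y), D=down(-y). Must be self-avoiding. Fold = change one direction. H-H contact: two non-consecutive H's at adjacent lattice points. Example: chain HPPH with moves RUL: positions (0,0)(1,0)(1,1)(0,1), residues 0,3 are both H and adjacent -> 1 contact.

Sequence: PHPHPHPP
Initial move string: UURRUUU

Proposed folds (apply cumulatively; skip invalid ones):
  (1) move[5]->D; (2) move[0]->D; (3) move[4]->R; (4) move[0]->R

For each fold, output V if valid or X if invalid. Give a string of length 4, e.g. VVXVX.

Answer: XXVV

Derivation:
Initial: UURRUUU -> [(0, 0), (0, 1), (0, 2), (1, 2), (2, 2), (2, 3), (2, 4), (2, 5)]
Fold 1: move[5]->D => UURRUDU INVALID (collision), skipped
Fold 2: move[0]->D => DURRUUU INVALID (collision), skipped
Fold 3: move[4]->R => UURRRUU VALID
Fold 4: move[0]->R => RURRRUU VALID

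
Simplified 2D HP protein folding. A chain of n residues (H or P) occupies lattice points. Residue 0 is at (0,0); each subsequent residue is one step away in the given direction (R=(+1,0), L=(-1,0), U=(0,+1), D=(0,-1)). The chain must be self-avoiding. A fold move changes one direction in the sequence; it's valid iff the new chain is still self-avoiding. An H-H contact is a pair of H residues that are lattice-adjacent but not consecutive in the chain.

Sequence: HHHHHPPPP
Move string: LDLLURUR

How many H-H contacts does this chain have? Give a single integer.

Positions: [(0, 0), (-1, 0), (-1, -1), (-2, -1), (-3, -1), (-3, 0), (-2, 0), (-2, 1), (-1, 1)]
No H-H contacts found.

Answer: 0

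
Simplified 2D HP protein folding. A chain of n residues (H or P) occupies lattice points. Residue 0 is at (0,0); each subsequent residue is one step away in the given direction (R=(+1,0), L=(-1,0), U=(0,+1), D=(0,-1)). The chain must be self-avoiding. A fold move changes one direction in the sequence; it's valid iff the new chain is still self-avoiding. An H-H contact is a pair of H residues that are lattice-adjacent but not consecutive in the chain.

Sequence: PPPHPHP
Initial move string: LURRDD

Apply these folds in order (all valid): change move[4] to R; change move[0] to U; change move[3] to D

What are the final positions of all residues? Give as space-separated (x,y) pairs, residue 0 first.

Initial moves: LURRDD
Fold: move[4]->R => LURRRD (positions: [(0, 0), (-1, 0), (-1, 1), (0, 1), (1, 1), (2, 1), (2, 0)])
Fold: move[0]->U => UURRRD (positions: [(0, 0), (0, 1), (0, 2), (1, 2), (2, 2), (3, 2), (3, 1)])
Fold: move[3]->D => UURDRD (positions: [(0, 0), (0, 1), (0, 2), (1, 2), (1, 1), (2, 1), (2, 0)])

Answer: (0,0) (0,1) (0,2) (1,2) (1,1) (2,1) (2,0)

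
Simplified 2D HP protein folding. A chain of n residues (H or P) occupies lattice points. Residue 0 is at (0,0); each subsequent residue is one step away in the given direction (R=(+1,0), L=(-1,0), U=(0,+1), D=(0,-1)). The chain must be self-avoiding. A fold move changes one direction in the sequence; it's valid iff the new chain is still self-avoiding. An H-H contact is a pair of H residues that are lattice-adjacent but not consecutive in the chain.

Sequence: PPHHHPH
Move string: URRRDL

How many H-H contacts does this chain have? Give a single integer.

Positions: [(0, 0), (0, 1), (1, 1), (2, 1), (3, 1), (3, 0), (2, 0)]
H-H contact: residue 3 @(2,1) - residue 6 @(2, 0)

Answer: 1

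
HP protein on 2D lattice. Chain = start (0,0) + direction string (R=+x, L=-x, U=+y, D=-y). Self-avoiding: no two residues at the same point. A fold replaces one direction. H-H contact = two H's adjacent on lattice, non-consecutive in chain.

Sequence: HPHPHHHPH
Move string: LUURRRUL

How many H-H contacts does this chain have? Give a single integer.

Positions: [(0, 0), (-1, 0), (-1, 1), (-1, 2), (0, 2), (1, 2), (2, 2), (2, 3), (1, 3)]
H-H contact: residue 5 @(1,2) - residue 8 @(1, 3)

Answer: 1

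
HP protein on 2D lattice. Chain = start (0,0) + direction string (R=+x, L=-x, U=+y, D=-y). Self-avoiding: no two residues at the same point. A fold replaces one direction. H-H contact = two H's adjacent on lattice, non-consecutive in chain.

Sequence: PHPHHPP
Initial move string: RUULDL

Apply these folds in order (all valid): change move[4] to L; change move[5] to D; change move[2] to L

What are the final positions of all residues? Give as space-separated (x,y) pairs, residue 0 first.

Initial moves: RUULDL
Fold: move[4]->L => RUULLL (positions: [(0, 0), (1, 0), (1, 1), (1, 2), (0, 2), (-1, 2), (-2, 2)])
Fold: move[5]->D => RUULLD (positions: [(0, 0), (1, 0), (1, 1), (1, 2), (0, 2), (-1, 2), (-1, 1)])
Fold: move[2]->L => RULLLD (positions: [(0, 0), (1, 0), (1, 1), (0, 1), (-1, 1), (-2, 1), (-2, 0)])

Answer: (0,0) (1,0) (1,1) (0,1) (-1,1) (-2,1) (-2,0)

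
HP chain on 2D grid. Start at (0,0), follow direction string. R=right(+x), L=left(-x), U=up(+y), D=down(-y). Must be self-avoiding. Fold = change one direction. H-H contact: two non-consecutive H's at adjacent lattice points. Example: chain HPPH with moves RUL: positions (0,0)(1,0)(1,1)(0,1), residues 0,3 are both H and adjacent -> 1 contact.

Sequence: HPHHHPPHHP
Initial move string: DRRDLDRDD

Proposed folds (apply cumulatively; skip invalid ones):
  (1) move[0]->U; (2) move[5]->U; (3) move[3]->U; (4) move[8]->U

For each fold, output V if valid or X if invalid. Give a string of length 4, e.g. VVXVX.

Answer: VXXX

Derivation:
Initial: DRRDLDRDD -> [(0, 0), (0, -1), (1, -1), (2, -1), (2, -2), (1, -2), (1, -3), (2, -3), (2, -4), (2, -5)]
Fold 1: move[0]->U => URRDLDRDD VALID
Fold 2: move[5]->U => URRDLURDD INVALID (collision), skipped
Fold 3: move[3]->U => URRULDRDD INVALID (collision), skipped
Fold 4: move[8]->U => URRDLDRDU INVALID (collision), skipped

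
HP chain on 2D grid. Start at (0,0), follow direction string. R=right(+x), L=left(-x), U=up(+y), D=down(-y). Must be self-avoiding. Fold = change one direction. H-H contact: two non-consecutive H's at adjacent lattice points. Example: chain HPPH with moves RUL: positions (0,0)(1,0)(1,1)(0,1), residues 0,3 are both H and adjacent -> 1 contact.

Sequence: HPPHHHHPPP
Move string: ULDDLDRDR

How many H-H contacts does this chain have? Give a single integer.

Positions: [(0, 0), (0, 1), (-1, 1), (-1, 0), (-1, -1), (-2, -1), (-2, -2), (-1, -2), (-1, -3), (0, -3)]
H-H contact: residue 0 @(0,0) - residue 3 @(-1, 0)

Answer: 1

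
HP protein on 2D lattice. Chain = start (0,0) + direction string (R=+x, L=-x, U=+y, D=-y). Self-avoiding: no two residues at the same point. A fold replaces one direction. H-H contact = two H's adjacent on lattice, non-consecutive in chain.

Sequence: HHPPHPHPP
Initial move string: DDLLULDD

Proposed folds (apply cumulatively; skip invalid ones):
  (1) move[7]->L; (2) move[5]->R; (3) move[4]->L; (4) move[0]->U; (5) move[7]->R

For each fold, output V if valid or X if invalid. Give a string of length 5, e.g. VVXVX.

Initial: DDLLULDD -> [(0, 0), (0, -1), (0, -2), (-1, -2), (-2, -2), (-2, -1), (-3, -1), (-3, -2), (-3, -3)]
Fold 1: move[7]->L => DDLLULDL VALID
Fold 2: move[5]->R => DDLLURDL INVALID (collision), skipped
Fold 3: move[4]->L => DDLLLLDL VALID
Fold 4: move[0]->U => UDLLLLDL INVALID (collision), skipped
Fold 5: move[7]->R => DDLLLLDR VALID

Answer: VXVXV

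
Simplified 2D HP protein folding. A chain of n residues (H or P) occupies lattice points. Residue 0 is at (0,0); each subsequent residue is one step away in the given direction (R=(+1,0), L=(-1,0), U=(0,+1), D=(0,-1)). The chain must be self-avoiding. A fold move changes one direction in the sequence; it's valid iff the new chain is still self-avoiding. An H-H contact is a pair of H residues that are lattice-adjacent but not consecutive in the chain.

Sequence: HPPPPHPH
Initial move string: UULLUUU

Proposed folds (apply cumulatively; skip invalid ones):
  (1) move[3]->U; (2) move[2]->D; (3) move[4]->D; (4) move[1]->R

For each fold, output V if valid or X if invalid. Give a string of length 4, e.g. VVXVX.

Initial: UULLUUU -> [(0, 0), (0, 1), (0, 2), (-1, 2), (-2, 2), (-2, 3), (-2, 4), (-2, 5)]
Fold 1: move[3]->U => UULUUUU VALID
Fold 2: move[2]->D => UUDUUUU INVALID (collision), skipped
Fold 3: move[4]->D => UULUDUU INVALID (collision), skipped
Fold 4: move[1]->R => URLUUUU INVALID (collision), skipped

Answer: VXXX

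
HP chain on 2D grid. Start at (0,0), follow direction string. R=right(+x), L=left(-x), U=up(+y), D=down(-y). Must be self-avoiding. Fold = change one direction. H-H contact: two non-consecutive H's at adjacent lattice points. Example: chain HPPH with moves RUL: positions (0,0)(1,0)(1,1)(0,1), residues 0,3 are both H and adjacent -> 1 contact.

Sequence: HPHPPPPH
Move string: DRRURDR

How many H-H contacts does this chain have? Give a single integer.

Answer: 0

Derivation:
Positions: [(0, 0), (0, -1), (1, -1), (2, -1), (2, 0), (3, 0), (3, -1), (4, -1)]
No H-H contacts found.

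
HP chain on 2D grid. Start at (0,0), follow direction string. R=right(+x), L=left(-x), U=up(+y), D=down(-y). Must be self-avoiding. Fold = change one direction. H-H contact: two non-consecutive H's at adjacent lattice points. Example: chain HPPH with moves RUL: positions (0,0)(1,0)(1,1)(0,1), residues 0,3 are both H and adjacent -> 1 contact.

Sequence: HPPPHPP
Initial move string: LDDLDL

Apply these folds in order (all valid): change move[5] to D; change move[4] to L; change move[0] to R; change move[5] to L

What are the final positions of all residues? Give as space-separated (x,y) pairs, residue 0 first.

Answer: (0,0) (1,0) (1,-1) (1,-2) (0,-2) (-1,-2) (-2,-2)

Derivation:
Initial moves: LDDLDL
Fold: move[5]->D => LDDLDD (positions: [(0, 0), (-1, 0), (-1, -1), (-1, -2), (-2, -2), (-2, -3), (-2, -4)])
Fold: move[4]->L => LDDLLD (positions: [(0, 0), (-1, 0), (-1, -1), (-1, -2), (-2, -2), (-3, -2), (-3, -3)])
Fold: move[0]->R => RDDLLD (positions: [(0, 0), (1, 0), (1, -1), (1, -2), (0, -2), (-1, -2), (-1, -3)])
Fold: move[5]->L => RDDLLL (positions: [(0, 0), (1, 0), (1, -1), (1, -2), (0, -2), (-1, -2), (-2, -2)])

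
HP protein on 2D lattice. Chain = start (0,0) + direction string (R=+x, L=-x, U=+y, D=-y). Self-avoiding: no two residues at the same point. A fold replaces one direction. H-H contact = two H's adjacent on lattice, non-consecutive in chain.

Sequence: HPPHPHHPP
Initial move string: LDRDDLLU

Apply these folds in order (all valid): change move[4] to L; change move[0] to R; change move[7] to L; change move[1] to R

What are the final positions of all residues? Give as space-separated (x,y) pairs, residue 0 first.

Initial moves: LDRDDLLU
Fold: move[4]->L => LDRDLLLU (positions: [(0, 0), (-1, 0), (-1, -1), (0, -1), (0, -2), (-1, -2), (-2, -2), (-3, -2), (-3, -1)])
Fold: move[0]->R => RDRDLLLU (positions: [(0, 0), (1, 0), (1, -1), (2, -1), (2, -2), (1, -2), (0, -2), (-1, -2), (-1, -1)])
Fold: move[7]->L => RDRDLLLL (positions: [(0, 0), (1, 0), (1, -1), (2, -1), (2, -2), (1, -2), (0, -2), (-1, -2), (-2, -2)])
Fold: move[1]->R => RRRDLLLL (positions: [(0, 0), (1, 0), (2, 0), (3, 0), (3, -1), (2, -1), (1, -1), (0, -1), (-1, -1)])

Answer: (0,0) (1,0) (2,0) (3,0) (3,-1) (2,-1) (1,-1) (0,-1) (-1,-1)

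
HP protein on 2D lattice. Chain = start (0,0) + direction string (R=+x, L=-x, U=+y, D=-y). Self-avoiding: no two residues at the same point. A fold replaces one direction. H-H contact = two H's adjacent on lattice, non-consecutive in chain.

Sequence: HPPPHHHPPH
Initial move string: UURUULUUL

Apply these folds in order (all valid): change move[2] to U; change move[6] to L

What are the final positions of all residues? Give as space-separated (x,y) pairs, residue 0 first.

Initial moves: UURUULUUL
Fold: move[2]->U => UUUUULUUL (positions: [(0, 0), (0, 1), (0, 2), (0, 3), (0, 4), (0, 5), (-1, 5), (-1, 6), (-1, 7), (-2, 7)])
Fold: move[6]->L => UUUUULLUL (positions: [(0, 0), (0, 1), (0, 2), (0, 3), (0, 4), (0, 5), (-1, 5), (-2, 5), (-2, 6), (-3, 6)])

Answer: (0,0) (0,1) (0,2) (0,3) (0,4) (0,5) (-1,5) (-2,5) (-2,6) (-3,6)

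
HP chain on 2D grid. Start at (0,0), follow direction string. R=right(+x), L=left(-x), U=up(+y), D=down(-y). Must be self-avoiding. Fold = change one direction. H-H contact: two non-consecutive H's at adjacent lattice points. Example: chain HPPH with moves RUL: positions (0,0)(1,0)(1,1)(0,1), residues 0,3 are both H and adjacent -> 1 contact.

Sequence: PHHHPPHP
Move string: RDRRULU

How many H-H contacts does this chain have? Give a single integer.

Answer: 2

Derivation:
Positions: [(0, 0), (1, 0), (1, -1), (2, -1), (3, -1), (3, 0), (2, 0), (2, 1)]
H-H contact: residue 1 @(1,0) - residue 6 @(2, 0)
H-H contact: residue 3 @(2,-1) - residue 6 @(2, 0)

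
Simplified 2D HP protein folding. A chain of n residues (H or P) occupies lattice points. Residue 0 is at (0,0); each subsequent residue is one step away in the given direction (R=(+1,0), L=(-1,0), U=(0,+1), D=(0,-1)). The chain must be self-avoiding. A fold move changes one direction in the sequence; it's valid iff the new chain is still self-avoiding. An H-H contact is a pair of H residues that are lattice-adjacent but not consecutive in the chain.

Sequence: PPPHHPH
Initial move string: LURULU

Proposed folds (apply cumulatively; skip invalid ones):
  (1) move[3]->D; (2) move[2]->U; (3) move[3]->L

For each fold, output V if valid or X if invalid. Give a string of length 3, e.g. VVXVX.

Answer: XVV

Derivation:
Initial: LURULU -> [(0, 0), (-1, 0), (-1, 1), (0, 1), (0, 2), (-1, 2), (-1, 3)]
Fold 1: move[3]->D => LURDLU INVALID (collision), skipped
Fold 2: move[2]->U => LUUULU VALID
Fold 3: move[3]->L => LUULLU VALID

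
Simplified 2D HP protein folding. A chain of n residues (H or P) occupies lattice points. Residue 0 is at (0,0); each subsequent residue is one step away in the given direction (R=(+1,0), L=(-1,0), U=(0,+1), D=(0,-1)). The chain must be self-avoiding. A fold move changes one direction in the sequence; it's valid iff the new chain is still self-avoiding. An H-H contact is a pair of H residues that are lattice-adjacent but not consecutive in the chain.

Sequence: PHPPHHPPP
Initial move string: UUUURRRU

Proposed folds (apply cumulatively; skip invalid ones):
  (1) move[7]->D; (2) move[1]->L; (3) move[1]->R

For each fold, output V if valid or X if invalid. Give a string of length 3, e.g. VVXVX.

Answer: VVV

Derivation:
Initial: UUUURRRU -> [(0, 0), (0, 1), (0, 2), (0, 3), (0, 4), (1, 4), (2, 4), (3, 4), (3, 5)]
Fold 1: move[7]->D => UUUURRRD VALID
Fold 2: move[1]->L => ULUURRRD VALID
Fold 3: move[1]->R => URUURRRD VALID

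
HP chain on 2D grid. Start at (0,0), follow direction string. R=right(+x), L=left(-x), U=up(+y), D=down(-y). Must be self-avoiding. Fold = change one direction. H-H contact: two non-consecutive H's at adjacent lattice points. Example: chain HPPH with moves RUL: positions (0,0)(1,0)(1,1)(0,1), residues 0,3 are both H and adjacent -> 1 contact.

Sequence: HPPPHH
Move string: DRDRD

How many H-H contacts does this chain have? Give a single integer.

Answer: 0

Derivation:
Positions: [(0, 0), (0, -1), (1, -1), (1, -2), (2, -2), (2, -3)]
No H-H contacts found.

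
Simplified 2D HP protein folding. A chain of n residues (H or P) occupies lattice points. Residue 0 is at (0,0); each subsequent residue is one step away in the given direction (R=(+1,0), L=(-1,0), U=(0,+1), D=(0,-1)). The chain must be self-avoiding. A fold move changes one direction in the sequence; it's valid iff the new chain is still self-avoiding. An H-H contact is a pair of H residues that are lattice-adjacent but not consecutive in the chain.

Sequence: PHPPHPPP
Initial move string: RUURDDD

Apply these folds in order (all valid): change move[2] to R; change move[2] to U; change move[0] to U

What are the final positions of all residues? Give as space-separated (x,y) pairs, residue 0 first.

Initial moves: RUURDDD
Fold: move[2]->R => RURRDDD (positions: [(0, 0), (1, 0), (1, 1), (2, 1), (3, 1), (3, 0), (3, -1), (3, -2)])
Fold: move[2]->U => RUURDDD (positions: [(0, 0), (1, 0), (1, 1), (1, 2), (2, 2), (2, 1), (2, 0), (2, -1)])
Fold: move[0]->U => UUURDDD (positions: [(0, 0), (0, 1), (0, 2), (0, 3), (1, 3), (1, 2), (1, 1), (1, 0)])

Answer: (0,0) (0,1) (0,2) (0,3) (1,3) (1,2) (1,1) (1,0)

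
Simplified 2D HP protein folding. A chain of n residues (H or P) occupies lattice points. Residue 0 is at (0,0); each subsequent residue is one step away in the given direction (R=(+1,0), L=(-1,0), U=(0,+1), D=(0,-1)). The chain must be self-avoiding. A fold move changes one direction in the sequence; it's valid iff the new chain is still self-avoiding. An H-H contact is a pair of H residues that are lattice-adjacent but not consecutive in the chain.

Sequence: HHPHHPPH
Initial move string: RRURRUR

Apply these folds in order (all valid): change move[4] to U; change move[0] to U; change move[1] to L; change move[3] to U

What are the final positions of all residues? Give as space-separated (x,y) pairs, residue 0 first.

Answer: (0,0) (0,1) (-1,1) (-1,2) (-1,3) (-1,4) (-1,5) (0,5)

Derivation:
Initial moves: RRURRUR
Fold: move[4]->U => RRURUUR (positions: [(0, 0), (1, 0), (2, 0), (2, 1), (3, 1), (3, 2), (3, 3), (4, 3)])
Fold: move[0]->U => URURUUR (positions: [(0, 0), (0, 1), (1, 1), (1, 2), (2, 2), (2, 3), (2, 4), (3, 4)])
Fold: move[1]->L => ULURUUR (positions: [(0, 0), (0, 1), (-1, 1), (-1, 2), (0, 2), (0, 3), (0, 4), (1, 4)])
Fold: move[3]->U => ULUUUUR (positions: [(0, 0), (0, 1), (-1, 1), (-1, 2), (-1, 3), (-1, 4), (-1, 5), (0, 5)])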